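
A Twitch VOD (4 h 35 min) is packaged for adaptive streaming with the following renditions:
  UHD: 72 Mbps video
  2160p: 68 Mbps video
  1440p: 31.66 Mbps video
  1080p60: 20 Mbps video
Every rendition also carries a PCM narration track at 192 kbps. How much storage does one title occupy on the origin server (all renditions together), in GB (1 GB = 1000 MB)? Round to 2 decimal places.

396.88 GB

4 h 35 min = 275 min = 16500 s
Audio: 192 kbps = 0.192 Mbps.
Sum of rendition bitrates: (72+0.192) + (68+0.192) + (31.66+0.192) + (20+0.192) = 192.428 Mbps.
× 16500 s = 3,175,062 Mb = 396,883 MB = 396.9 GB.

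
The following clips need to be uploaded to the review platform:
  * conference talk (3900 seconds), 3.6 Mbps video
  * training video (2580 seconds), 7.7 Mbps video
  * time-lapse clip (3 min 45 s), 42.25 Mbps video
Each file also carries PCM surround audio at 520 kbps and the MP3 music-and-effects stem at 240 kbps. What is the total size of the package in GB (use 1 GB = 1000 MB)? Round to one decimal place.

6.1 GB

Audio total: 520 + 240 = 760 kbps = 0.760 Mbps.
conference talk: 4.360 Mbps × 3900 s = 17004.0 Mb
training video: 8.460 Mbps × 2580 s = 21826.8 Mb
time-lapse clip: 43.010 Mbps × 225 s = 9677.2 Mb
Total: 48508.1 Mb = 6063.5 MB.
= 6.064 GB.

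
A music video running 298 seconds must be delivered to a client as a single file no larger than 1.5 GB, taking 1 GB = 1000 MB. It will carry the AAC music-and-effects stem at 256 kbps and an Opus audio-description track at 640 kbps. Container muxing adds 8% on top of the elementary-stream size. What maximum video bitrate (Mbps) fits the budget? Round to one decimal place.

36.4 Mbps

Budget: 1.5 GB = 12000.0 Mb.
Stream payload after overhead: 12000.0 / 1.08 = 11111.1 Mb.
Total bitrate budget: 11111.1 Mb / 298 s = 37.286 Mbps.
Audio total: 256 + 640 = 896 kbps = 0.896 Mbps.
Video: 37.286 − 0.896 = 36.390 Mbps.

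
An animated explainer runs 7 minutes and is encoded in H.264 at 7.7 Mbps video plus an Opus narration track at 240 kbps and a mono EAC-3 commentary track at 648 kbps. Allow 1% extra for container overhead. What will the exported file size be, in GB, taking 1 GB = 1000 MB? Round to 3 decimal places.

7 min = 420 s
Audio total: 240 + 648 = 888 kbps = 0.888 Mbps.
Total bitrate: 7.7 + 0.888 = 8.588 Mbps.
Stream data: 8.588 Mbps × 420 s = 3607.0 Mb.
With 1% container overhead: ×1.01.
3,643 Mb ÷ 8 = 455.4 MB → 0.4554 GB.

0.455 GB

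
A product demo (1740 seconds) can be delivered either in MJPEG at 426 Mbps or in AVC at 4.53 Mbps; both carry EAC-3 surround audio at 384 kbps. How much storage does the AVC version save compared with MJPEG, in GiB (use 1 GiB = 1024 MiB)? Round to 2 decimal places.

Audio: 384 kbps = 0.384 Mbps.
MJPEG: 426.384 Mbps × 1740 s = 741908.2 Mb = 86.369 GiB.
AVC: 4.914 Mbps × 1740 s = 8550.4 Mb = 0.995 GiB.
Saving: 86.369 − 0.995 = 85.374 GiB.

85.37 GiB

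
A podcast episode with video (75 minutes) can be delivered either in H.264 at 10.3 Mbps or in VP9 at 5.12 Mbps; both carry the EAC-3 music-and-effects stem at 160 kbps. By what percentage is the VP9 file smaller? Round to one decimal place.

49.5%

75 min = 4500 s
Audio: 160 kbps = 0.160 Mbps.
H.264: 10.460 Mbps × 4500 s = 47070.0 Mb = 5.480 GiB.
VP9: 5.280 Mbps × 4500 s = 23760.0 Mb = 2.766 GiB.
Reduction: (1 − 2.766/5.480) × 100 = 49.52%.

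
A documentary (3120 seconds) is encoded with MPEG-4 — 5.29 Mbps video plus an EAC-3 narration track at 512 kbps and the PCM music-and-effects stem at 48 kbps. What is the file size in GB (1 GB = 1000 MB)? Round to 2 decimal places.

2.28 GB

Audio total: 512 + 48 = 560 kbps = 0.560 Mbps.
Total bitrate: 5.29 + 0.560 = 5.850 Mbps.
Stream data: 5.850 Mbps × 3120 s = 18252.0 Mb.
18,252 Mb ÷ 8 = 2,282 MB → 2.281 GB.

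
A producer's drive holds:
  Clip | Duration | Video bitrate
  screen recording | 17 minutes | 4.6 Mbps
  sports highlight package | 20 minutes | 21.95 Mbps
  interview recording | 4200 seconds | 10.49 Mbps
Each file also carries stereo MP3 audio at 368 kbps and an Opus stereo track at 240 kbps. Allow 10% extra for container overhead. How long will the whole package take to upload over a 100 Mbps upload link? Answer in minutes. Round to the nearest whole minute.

Audio total: 368 + 240 = 608 kbps = 0.608 Mbps.
screen recording: 5.208 Mbps × 1020 s × 1.10 = 5843.4 Mb
sports highlight package: 22.558 Mbps × 1200 s × 1.10 = 29776.6 Mb
interview recording: 11.098 Mbps × 4200 s × 1.10 = 51272.8 Mb
Total: 86892.7 Mb = 10861.6 MB.
At 100 Mbps: 86892.7 / 100 = 869 s ≈ 14.5 minutes.

14 minutes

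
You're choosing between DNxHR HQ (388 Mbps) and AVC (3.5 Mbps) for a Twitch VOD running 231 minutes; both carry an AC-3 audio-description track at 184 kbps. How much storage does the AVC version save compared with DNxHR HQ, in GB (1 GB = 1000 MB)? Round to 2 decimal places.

666.15 GB

231 min = 13860 s
Audio: 184 kbps = 0.184 Mbps.
DNxHR HQ: 388.184 Mbps × 13860 s = 5380230.2 Mb = 672.529 GB.
AVC: 3.684 Mbps × 13860 s = 51060.2 Mb = 6.383 GB.
Saving: 672.529 − 6.383 = 666.146 GB.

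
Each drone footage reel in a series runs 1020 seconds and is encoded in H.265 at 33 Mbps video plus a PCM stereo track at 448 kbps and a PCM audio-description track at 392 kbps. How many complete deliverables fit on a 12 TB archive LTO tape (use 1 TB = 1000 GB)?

Audio total: 448 + 392 = 840 kbps = 0.840 Mbps.
Total bitrate: 33.840 Mbps.
Per item: 33.840 Mbps × 1020 s = 34,517 Mb = 4,315 MB.
Capacity: 12 TB = 96,000,000 Mb; 2781.25 items → 2781 complete.

2781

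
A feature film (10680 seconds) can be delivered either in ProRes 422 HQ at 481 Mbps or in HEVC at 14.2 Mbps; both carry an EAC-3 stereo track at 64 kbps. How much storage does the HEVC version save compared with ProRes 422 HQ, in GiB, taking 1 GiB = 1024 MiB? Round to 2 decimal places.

Audio: 64 kbps = 0.064 Mbps.
ProRes 422 HQ: 481.064 Mbps × 10680 s = 5137763.5 Mb = 598.114 GiB.
HEVC: 14.264 Mbps × 10680 s = 152339.5 Mb = 17.735 GiB.
Saving: 598.114 − 17.735 = 580.380 GiB.

580.38 GiB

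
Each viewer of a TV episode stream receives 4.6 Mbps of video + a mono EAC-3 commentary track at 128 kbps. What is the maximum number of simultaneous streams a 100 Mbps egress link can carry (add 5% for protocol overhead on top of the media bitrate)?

Audio: 128 kbps = 0.128 Mbps.
Per-viewer media rate: 4.728 Mbps.
On the wire with 5% overhead: 4.964 Mbps.
100 Mbps = 100.0 Mbps; 100.0 / 4.964 = 20.14 → 20 viewers.

20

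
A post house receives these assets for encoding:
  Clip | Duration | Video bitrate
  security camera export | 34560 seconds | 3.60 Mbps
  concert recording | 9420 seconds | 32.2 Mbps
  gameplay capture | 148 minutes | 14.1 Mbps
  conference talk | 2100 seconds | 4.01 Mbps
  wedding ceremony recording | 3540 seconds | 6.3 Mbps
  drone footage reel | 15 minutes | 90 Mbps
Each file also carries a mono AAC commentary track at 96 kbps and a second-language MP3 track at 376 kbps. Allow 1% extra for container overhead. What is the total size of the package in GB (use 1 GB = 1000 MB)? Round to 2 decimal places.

87.45 GB

Audio total: 96 + 376 = 472 kbps = 0.472 Mbps.
security camera export: 4.072 Mbps × 34560 s × 1.01 = 142135.6 Mb
concert recording: 32.672 Mbps × 9420 s × 1.01 = 310847.9 Mb
gameplay capture: 14.572 Mbps × 8880 s × 1.01 = 130693.4 Mb
conference talk: 4.482 Mbps × 2100 s × 1.01 = 9506.3 Mb
wedding ceremony recording: 6.772 Mbps × 3540 s × 1.01 = 24212.6 Mb
drone footage reel: 90.472 Mbps × 900 s × 1.01 = 82239.0 Mb
Total: 699634.9 Mb = 87454.4 MB.
= 87.45 GB.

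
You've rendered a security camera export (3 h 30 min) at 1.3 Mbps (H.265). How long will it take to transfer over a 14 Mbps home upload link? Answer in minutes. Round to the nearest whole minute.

3 h 30 min = 210 min = 12600 s
File: 1.300 Mbps × 12600 s = 16380.0 Mb.
At 14 Mbps: 16380.0 / 14 = 1170.0 s ≈ 19.5 minutes.

20 minutes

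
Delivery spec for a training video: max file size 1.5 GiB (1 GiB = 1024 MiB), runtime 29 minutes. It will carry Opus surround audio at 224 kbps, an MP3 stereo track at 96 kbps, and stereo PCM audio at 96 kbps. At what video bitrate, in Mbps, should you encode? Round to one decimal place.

7.0 Mbps

Budget: 1.5 GiB = 12884.9 Mb.
29 min = 1740 s
Total bitrate budget: 12884.9 Mb / 1740 s = 7.405 Mbps.
Audio total: 224 + 96 + 96 = 416 kbps = 0.416 Mbps.
Video: 7.405 − 0.416 = 6.989 Mbps.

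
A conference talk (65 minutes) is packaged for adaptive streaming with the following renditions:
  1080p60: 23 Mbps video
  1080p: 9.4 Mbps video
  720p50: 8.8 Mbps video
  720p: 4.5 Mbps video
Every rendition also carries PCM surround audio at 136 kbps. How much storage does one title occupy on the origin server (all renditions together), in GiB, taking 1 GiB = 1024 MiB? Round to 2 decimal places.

65 min = 3900 s
Audio: 136 kbps = 0.136 Mbps.
Sum of rendition bitrates: (23+0.136) + (9.4+0.136) + (8.8+0.136) + (4.5+0.136) = 46.244 Mbps.
× 3900 s = 180,352 Mb = 22,544 MB = 21.00 GiB.

21.00 GiB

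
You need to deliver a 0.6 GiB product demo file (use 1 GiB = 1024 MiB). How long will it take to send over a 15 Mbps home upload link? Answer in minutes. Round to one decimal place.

5.7 minutes

File: 0.6 GiB = 5154.0 Mb.
At 15 Mbps: 5154.0 / 15 = 343.6 s ≈ 5.73 minutes.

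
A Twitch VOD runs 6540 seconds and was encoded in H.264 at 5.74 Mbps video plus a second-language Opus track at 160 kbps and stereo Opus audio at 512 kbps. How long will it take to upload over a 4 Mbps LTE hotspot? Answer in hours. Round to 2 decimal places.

Audio total: 160 + 512 = 672 kbps = 0.672 Mbps.
Total bitrate: 6.412 Mbps.
File: 6.412 Mbps × 6540 s = 41934.5 Mb.
At 4 Mbps: 41934.5 / 4 = 10483.6 s ≈ 2.91 hours.

2.91 hours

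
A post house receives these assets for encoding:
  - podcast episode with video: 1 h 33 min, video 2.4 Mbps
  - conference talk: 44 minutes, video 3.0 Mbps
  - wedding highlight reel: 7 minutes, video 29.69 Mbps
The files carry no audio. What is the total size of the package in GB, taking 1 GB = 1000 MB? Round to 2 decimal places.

4.22 GB

podcast episode with video: 2.400 Mbps × 5580 s = 13392.0 Mb
conference talk: 3.000 Mbps × 2640 s = 7920.0 Mb
wedding highlight reel: 29.690 Mbps × 420 s = 12469.8 Mb
Total: 33781.8 Mb = 4222.7 MB.
= 4.223 GB.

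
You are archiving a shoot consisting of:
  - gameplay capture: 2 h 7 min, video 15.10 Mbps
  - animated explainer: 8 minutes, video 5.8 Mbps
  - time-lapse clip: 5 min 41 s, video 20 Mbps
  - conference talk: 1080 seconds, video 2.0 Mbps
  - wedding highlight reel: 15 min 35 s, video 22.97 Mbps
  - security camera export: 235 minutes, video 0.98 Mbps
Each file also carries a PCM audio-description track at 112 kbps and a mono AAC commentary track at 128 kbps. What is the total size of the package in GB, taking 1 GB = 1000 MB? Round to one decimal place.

21.0 GB

Audio total: 112 + 128 = 240 kbps = 0.240 Mbps.
gameplay capture: 15.340 Mbps × 7620 s = 116890.8 Mb
animated explainer: 6.040 Mbps × 480 s = 2899.2 Mb
time-lapse clip: 20.240 Mbps × 341 s = 6901.8 Mb
conference talk: 2.240 Mbps × 1080 s = 2419.2 Mb
wedding highlight reel: 23.210 Mbps × 935 s = 21701.3 Mb
security camera export: 1.220 Mbps × 14100 s = 17202.0 Mb
Total: 168014.4 Mb = 21001.8 MB.
= 21.00 GB.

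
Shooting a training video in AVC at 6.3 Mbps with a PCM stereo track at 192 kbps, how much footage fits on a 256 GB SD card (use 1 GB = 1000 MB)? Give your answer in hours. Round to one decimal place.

87.6 hours

Audio: 192 kbps = 0.192 Mbps.
Total bitrate: 6.3 + 0.192 = 6.492 Mbps.
Capacity: 256 GB = 2,048,000 Mb.
Recording time: 2,048,000 / 6.492 = 315,465 s ≈ 87.6 hours.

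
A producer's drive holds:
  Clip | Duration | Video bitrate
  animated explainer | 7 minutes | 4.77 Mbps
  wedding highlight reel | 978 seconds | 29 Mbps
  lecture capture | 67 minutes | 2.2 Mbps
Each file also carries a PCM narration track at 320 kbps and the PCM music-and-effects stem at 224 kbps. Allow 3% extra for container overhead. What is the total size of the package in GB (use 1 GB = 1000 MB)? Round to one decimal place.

Audio total: 320 + 224 = 544 kbps = 0.544 Mbps.
animated explainer: 5.314 Mbps × 420 s × 1.03 = 2298.8 Mb
wedding highlight reel: 29.544 Mbps × 978 s × 1.03 = 29760.9 Mb
lecture capture: 2.744 Mbps × 4020 s × 1.03 = 11361.8 Mb
Total: 43421.5 Mb = 5427.7 MB.
= 5.428 GB.

5.4 GB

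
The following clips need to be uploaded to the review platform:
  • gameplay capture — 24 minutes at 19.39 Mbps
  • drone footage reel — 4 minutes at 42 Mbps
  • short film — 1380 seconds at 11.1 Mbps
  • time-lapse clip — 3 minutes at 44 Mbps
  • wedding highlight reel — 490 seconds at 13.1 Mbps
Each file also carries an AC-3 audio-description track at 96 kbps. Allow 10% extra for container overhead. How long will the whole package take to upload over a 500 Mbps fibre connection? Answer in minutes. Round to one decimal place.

Audio: 96 kbps = 0.096 Mbps.
gameplay capture: 19.486 Mbps × 1440 s × 1.10 = 30865.8 Mb
drone footage reel: 42.096 Mbps × 240 s × 1.10 = 11113.3 Mb
short film: 11.196 Mbps × 1380 s × 1.10 = 16995.5 Mb
time-lapse clip: 44.096 Mbps × 180 s × 1.10 = 8731.0 Mb
wedding highlight reel: 13.196 Mbps × 490 s × 1.10 = 7112.6 Mb
Total: 74818.3 Mb = 9352.3 MB.
At 500 Mbps: 74818.3 / 500 = 150 s ≈ 2.49 minutes.

2.5 minutes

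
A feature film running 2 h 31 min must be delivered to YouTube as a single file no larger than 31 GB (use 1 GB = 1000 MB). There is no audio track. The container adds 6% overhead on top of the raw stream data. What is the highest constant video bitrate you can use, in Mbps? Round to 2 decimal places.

25.82 Mbps

Budget: 31 GB = 248000.0 Mb.
Stream payload after overhead: 248000.0 / 1.06 = 233962.3 Mb.
2 h 31 min = 151 min = 9060 s
Total bitrate budget: 233962.3 Mb / 9060 s = 25.824 Mbps.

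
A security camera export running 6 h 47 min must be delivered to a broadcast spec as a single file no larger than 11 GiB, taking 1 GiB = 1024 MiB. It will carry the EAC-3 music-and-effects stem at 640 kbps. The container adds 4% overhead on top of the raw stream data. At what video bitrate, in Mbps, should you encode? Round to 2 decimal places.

Budget: 11 GiB = 94489.3 Mb.
Stream payload after overhead: 94489.3 / 1.04 = 90855.1 Mb.
6 h 47 min = 407 min = 24420 s
Total bitrate budget: 90855.1 Mb / 24420 s = 3.721 Mbps.
Audio: 640 kbps = 0.640 Mbps.
Video: 3.721 − 0.640 = 3.081 Mbps.

3.08 Mbps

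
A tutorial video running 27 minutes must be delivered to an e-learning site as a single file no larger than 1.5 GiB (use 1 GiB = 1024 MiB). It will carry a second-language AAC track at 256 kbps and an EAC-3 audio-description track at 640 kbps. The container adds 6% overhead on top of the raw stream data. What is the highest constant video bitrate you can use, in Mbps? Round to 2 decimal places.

Budget: 1.5 GiB = 12884.9 Mb.
Stream payload after overhead: 12884.9 / 1.06 = 12155.6 Mb.
27 min = 1620 s
Total bitrate budget: 12155.6 Mb / 1620 s = 7.503 Mbps.
Audio total: 256 + 640 = 896 kbps = 0.896 Mbps.
Video: 7.503 − 0.896 = 6.607 Mbps.

6.61 Mbps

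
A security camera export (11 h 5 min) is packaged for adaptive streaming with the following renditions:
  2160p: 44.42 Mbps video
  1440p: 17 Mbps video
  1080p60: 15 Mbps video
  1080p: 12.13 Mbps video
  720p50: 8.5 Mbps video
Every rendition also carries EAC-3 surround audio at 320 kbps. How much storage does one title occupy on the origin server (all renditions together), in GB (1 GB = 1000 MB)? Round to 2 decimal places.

492.02 GB

11 h 5 min = 665 min = 39900 s
Audio: 320 kbps = 0.320 Mbps.
Sum of rendition bitrates: (44.42+0.320) + (17+0.320) + (15+0.320) + (12.13+0.320) + (8.5+0.320) = 98.650 Mbps.
× 39900 s = 3,936,135 Mb = 492,017 MB = 492.0 GB.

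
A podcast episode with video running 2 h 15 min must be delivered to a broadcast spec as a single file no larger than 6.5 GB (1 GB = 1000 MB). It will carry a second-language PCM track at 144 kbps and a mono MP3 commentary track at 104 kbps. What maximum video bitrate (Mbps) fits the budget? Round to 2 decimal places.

Budget: 6.5 GB = 52000.0 Mb.
2 h 15 min = 135 min = 8100 s
Total bitrate budget: 52000.0 Mb / 8100 s = 6.420 Mbps.
Audio total: 144 + 104 = 248 kbps = 0.248 Mbps.
Video: 6.420 − 0.248 = 6.172 Mbps.

6.17 Mbps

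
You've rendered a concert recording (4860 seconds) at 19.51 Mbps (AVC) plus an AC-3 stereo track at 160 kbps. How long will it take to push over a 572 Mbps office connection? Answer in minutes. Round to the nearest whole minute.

3 minutes

Audio: 160 kbps = 0.160 Mbps.
Total bitrate: 19.670 Mbps.
File: 19.670 Mbps × 4860 s = 95596.2 Mb.
At 572 Mbps: 95596.2 / 572 = 167.1 s ≈ 2.79 minutes.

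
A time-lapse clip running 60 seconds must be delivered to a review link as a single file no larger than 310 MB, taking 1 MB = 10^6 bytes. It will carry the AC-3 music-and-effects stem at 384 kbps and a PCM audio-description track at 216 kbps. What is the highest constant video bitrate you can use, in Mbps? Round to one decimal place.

Budget: 310 MB = 2480.0 Mb.
Total bitrate budget: 2480.0 Mb / 60 s = 41.333 Mbps.
Audio total: 384 + 216 = 600 kbps = 0.600 Mbps.
Video: 41.333 − 0.600 = 40.733 Mbps.

40.7 Mbps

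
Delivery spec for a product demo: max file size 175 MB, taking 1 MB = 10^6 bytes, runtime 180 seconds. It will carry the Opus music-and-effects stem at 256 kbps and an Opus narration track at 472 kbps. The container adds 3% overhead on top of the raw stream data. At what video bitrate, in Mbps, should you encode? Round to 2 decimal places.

6.82 Mbps

Budget: 175 MB = 1400.0 Mb.
Stream payload after overhead: 1400.0 / 1.03 = 1359.2 Mb.
Total bitrate budget: 1359.2 Mb / 180 s = 7.551 Mbps.
Audio total: 256 + 472 = 728 kbps = 0.728 Mbps.
Video: 7.551 − 0.728 = 6.823 Mbps.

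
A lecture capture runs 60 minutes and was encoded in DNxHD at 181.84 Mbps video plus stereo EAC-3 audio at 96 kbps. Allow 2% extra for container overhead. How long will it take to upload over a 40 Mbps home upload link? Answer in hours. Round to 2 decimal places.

4.64 hours

60 min = 3600 s
Audio: 96 kbps = 0.096 Mbps.
Total bitrate: 181.936 Mbps.
File: 181.936 Mbps × 3600 s = 654969.6 Mb.
With 2% container overhead: ×1.02. → 668069.0 Mb.
At 40 Mbps: 668069.0 / 40 = 16701.7 s ≈ 4.64 hours.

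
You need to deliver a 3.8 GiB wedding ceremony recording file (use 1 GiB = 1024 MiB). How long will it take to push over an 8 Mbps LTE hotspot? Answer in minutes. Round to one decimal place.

68.0 minutes

File: 3.8 GiB = 32641.8 Mb.
At 8 Mbps: 32641.8 / 8 = 4080.2 s ≈ 68 minutes.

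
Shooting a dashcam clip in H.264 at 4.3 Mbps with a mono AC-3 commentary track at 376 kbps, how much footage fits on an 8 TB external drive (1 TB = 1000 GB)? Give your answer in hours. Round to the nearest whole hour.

Audio: 376 kbps = 0.376 Mbps.
Total bitrate: 4.3 + 0.376 = 4.676 Mbps.
Capacity: 8 TB = 64,000,000 Mb.
Recording time: 64,000,000 / 4.676 = 13,686,912 s ≈ 3,802 hours.

3802 hours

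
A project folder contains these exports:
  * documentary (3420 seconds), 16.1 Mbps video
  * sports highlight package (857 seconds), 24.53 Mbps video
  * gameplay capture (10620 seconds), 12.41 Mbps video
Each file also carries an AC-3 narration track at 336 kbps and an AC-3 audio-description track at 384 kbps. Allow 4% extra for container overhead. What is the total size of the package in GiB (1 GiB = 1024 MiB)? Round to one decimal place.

26.5 GiB

Audio total: 336 + 384 = 720 kbps = 0.720 Mbps.
documentary: 16.820 Mbps × 3420 s × 1.04 = 59825.4 Mb
sports highlight package: 25.250 Mbps × 857 s × 1.04 = 22504.8 Mb
gameplay capture: 13.130 Mbps × 10620 s × 1.04 = 145018.2 Mb
Total: 227348.4 Mb = 28418.6 MB.
= 26.47 GiB.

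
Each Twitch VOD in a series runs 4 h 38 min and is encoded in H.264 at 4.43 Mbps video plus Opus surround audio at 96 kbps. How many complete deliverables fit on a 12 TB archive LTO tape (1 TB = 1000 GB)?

1271

4 h 38 min = 278 min = 16680 s
Audio: 96 kbps = 0.096 Mbps.
Total bitrate: 4.526 Mbps.
Per item: 4.526 Mbps × 16680 s = 75,494 Mb = 9,437 MB.
Capacity: 12 TB = 96,000,000 Mb; 1271.63 items → 1271 complete.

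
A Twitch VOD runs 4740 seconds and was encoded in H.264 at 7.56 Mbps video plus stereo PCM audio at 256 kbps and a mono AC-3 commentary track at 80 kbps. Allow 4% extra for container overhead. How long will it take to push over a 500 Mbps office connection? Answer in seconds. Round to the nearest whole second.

78 seconds

Audio total: 256 + 80 = 336 kbps = 0.336 Mbps.
Total bitrate: 7.896 Mbps.
File: 7.896 Mbps × 4740 s = 37427.0 Mb.
With 4% container overhead: ×1.04. → 38924.1 Mb.
At 500 Mbps: 38924.1 / 500 = 77.8 s ≈ 77.8 seconds.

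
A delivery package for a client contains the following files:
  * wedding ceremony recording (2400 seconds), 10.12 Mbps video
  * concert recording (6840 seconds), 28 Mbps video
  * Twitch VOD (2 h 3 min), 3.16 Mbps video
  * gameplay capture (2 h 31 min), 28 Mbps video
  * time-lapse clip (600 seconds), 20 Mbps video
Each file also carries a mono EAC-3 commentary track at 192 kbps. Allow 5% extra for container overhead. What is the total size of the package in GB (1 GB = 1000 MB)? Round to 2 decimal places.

Audio: 192 kbps = 0.192 Mbps.
wedding ceremony recording: 10.312 Mbps × 2400 s × 1.05 = 25986.2 Mb
concert recording: 28.192 Mbps × 6840 s × 1.05 = 202474.9 Mb
Twitch VOD: 3.352 Mbps × 7380 s × 1.05 = 25974.6 Mb
gameplay capture: 28.192 Mbps × 9060 s × 1.05 = 268190.5 Mb
time-lapse clip: 20.192 Mbps × 600 s × 1.05 = 12721.0 Mb
Total: 535347.3 Mb = 66918.4 MB.
= 66.92 GB.

66.92 GB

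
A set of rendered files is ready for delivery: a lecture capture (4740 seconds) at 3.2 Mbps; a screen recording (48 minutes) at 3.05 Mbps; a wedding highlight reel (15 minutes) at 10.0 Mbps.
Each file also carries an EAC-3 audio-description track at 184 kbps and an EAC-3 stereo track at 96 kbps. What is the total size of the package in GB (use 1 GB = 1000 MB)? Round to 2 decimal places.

4.42 GB

Audio total: 184 + 96 = 280 kbps = 0.280 Mbps.
lecture capture: 3.480 Mbps × 4740 s = 16495.2 Mb
screen recording: 3.330 Mbps × 2880 s = 9590.4 Mb
wedding highlight reel: 10.280 Mbps × 900 s = 9252.0 Mb
Total: 35337.6 Mb = 4417.2 MB.
= 4.417 GB.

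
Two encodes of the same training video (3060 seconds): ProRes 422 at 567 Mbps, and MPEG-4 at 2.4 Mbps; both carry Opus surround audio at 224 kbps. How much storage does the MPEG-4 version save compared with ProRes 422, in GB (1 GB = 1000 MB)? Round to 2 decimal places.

215.96 GB

Audio: 224 kbps = 0.224 Mbps.
ProRes 422: 567.224 Mbps × 3060 s = 1735705.4 Mb = 216.963 GB.
MPEG-4: 2.624 Mbps × 3060 s = 8029.4 Mb = 1.004 GB.
Saving: 216.963 − 1.004 = 215.959 GB.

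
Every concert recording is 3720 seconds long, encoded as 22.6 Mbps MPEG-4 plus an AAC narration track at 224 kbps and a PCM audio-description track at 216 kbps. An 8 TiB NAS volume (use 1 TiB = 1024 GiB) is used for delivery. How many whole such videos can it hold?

821

Audio total: 224 + 216 = 440 kbps = 0.440 Mbps.
Total bitrate: 23.040 Mbps.
Per item: 23.040 Mbps × 3720 s = 85,709 Mb = 10,714 MB.
Capacity: 8 TiB = 70,368,744 Mb; 821.02 items → 821 complete.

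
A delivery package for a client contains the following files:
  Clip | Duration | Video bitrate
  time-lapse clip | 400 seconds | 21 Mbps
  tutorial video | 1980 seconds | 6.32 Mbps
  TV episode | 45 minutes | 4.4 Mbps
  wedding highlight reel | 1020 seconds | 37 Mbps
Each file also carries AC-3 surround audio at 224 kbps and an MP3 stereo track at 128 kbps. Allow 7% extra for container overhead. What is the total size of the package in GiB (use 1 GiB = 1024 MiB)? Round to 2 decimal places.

9.05 GiB

Audio total: 224 + 128 = 352 kbps = 0.352 Mbps.
time-lapse clip: 21.352 Mbps × 400 s × 1.07 = 9138.7 Mb
tutorial video: 6.672 Mbps × 1980 s × 1.07 = 14135.3 Mb
TV episode: 4.752 Mbps × 2700 s × 1.07 = 13728.5 Mb
wedding highlight reel: 37.352 Mbps × 1020 s × 1.07 = 40766.0 Mb
Total: 77768.5 Mb = 9721.1 MB.
= 9.053 GiB.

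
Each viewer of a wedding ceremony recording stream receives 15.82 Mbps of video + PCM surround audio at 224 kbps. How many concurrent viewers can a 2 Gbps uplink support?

124

Audio: 224 kbps = 0.224 Mbps.
Per-viewer media rate: 16.044 Mbps.
2 Gbps = 2,000 Mbps; 2,000 / 16.044 = 124.66 → 124 viewers.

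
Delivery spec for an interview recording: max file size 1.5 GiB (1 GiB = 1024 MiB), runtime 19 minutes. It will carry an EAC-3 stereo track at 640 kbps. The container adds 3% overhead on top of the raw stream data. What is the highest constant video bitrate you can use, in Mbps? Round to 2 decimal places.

10.33 Mbps

Budget: 1.5 GiB = 12884.9 Mb.
Stream payload after overhead: 12884.9 / 1.03 = 12509.6 Mb.
19 min = 1140 s
Total bitrate budget: 12509.6 Mb / 1140 s = 10.973 Mbps.
Audio: 640 kbps = 0.640 Mbps.
Video: 10.973 − 0.640 = 10.333 Mbps.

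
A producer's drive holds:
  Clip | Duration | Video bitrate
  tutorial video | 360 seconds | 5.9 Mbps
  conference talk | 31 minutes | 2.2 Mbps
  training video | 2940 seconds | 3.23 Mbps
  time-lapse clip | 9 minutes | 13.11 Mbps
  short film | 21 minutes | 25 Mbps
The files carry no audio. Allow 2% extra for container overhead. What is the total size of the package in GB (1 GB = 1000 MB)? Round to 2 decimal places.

6.92 GB

tutorial video: 5.900 Mbps × 360 s × 1.02 = 2166.5 Mb
conference talk: 2.200 Mbps × 1860 s × 1.02 = 4173.8 Mb
training video: 3.230 Mbps × 2940 s × 1.02 = 9686.1 Mb
time-lapse clip: 13.110 Mbps × 540 s × 1.02 = 7221.0 Mb
short film: 25.000 Mbps × 1260 s × 1.02 = 32130.0 Mb
Total: 55377.4 Mb = 6922.2 MB.
= 6.922 GB.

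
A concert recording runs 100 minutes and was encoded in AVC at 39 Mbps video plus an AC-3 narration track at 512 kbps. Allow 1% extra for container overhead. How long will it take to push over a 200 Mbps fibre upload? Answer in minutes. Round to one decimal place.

20.0 minutes

100 min = 6000 s
Audio: 512 kbps = 0.512 Mbps.
Total bitrate: 39.512 Mbps.
File: 39.512 Mbps × 6000 s = 237072.0 Mb.
With 1% container overhead: ×1.01. → 239442.7 Mb.
At 200 Mbps: 239442.7 / 200 = 1197.2 s ≈ 20 minutes.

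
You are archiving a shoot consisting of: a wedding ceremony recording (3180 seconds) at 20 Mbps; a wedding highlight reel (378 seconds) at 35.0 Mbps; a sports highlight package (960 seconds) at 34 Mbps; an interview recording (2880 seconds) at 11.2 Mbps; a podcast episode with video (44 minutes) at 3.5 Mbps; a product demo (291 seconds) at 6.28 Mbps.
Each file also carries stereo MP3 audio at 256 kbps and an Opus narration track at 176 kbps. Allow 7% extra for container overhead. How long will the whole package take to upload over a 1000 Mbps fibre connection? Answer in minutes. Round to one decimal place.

2.8 minutes

Audio total: 256 + 176 = 432 kbps = 0.432 Mbps.
wedding ceremony recording: 20.432 Mbps × 3180 s × 1.07 = 69521.9 Mb
wedding highlight reel: 35.432 Mbps × 378 s × 1.07 = 14330.8 Mb
sports highlight package: 34.432 Mbps × 960 s × 1.07 = 35368.6 Mb
interview recording: 11.632 Mbps × 2880 s × 1.07 = 35845.2 Mb
podcast episode with video: 3.932 Mbps × 2640 s × 1.07 = 11107.1 Mb
product demo: 6.712 Mbps × 291 s × 1.07 = 2089.9 Mb
Total: 168263.5 Mb = 21032.9 MB.
At 1000 Mbps: 168263.5 / 1000 = 168 s ≈ 2.8 minutes.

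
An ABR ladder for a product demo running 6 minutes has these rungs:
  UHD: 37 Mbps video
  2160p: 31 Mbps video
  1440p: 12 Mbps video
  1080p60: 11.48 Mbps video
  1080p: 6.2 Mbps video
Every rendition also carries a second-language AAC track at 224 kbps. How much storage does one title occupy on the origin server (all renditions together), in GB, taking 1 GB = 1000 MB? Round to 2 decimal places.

4.45 GB

6 min = 360 s
Audio: 224 kbps = 0.224 Mbps.
Sum of rendition bitrates: (37+0.224) + (31+0.224) + (12+0.224) + (11.48+0.224) + (6.2+0.224) = 98.800 Mbps.
× 360 s = 35,568 Mb = 4,446 MB = 4.446 GB.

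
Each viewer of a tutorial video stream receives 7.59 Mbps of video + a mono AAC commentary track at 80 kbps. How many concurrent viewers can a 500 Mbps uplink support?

Audio: 80 kbps = 0.080 Mbps.
Per-viewer media rate: 7.670 Mbps.
500 Mbps = 500.0 Mbps; 500.0 / 7.670 = 65.19 → 65 viewers.

65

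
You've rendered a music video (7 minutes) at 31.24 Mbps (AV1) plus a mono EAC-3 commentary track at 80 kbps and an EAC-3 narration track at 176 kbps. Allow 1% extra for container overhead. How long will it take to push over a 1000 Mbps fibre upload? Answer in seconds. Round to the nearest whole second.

7 min = 420 s
Audio total: 80 + 176 = 256 kbps = 0.256 Mbps.
Total bitrate: 31.496 Mbps.
File: 31.496 Mbps × 420 s = 13228.3 Mb.
With 1% container overhead: ×1.01. → 13360.6 Mb.
At 1000 Mbps: 13360.6 / 1000 = 13.4 s ≈ 13.4 seconds.

13 seconds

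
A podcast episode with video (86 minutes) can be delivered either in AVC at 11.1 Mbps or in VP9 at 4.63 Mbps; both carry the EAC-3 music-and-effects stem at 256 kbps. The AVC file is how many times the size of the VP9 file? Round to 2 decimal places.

2.32

86 min = 5160 s
Audio: 256 kbps = 0.256 Mbps.
AVC: 11.356 Mbps × 5160 s = 58597.0 Mb = 6.822 GiB.
VP9: 4.886 Mbps × 5160 s = 25211.8 Mb = 2.935 GiB.
Ratio: 6.822 / 2.935 = 2.324.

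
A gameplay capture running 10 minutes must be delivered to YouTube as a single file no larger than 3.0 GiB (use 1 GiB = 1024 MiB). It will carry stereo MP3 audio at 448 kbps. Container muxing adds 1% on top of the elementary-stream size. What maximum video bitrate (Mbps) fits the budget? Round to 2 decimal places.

Budget: 3.0 GiB = 25769.8 Mb.
Stream payload after overhead: 25769.8 / 1.01 = 25514.7 Mb.
10 min = 600 s
Total bitrate budget: 25514.7 Mb / 600 s = 42.524 Mbps.
Audio: 448 kbps = 0.448 Mbps.
Video: 42.524 − 0.448 = 42.076 Mbps.

42.08 Mbps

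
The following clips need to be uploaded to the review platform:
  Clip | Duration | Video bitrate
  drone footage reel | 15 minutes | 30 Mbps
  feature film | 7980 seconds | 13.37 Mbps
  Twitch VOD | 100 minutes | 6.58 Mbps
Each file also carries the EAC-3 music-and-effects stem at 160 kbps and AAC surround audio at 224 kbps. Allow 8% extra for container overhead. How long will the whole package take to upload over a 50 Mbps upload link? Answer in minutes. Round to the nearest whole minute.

Audio total: 160 + 224 = 384 kbps = 0.384 Mbps.
drone footage reel: 30.384 Mbps × 900 s × 1.08 = 29533.2 Mb
feature film: 13.754 Mbps × 7980 s × 1.08 = 118537.5 Mb
Twitch VOD: 6.964 Mbps × 6000 s × 1.08 = 45126.7 Mb
Total: 193197.4 Mb = 24149.7 MB.
At 50 Mbps: 193197.4 / 50 = 3864 s ≈ 64.4 minutes.

64 minutes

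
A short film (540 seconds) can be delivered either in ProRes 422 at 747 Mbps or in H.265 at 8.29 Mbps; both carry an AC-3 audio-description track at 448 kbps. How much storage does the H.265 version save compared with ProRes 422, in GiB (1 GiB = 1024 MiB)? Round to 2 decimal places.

46.44 GiB

Audio: 448 kbps = 0.448 Mbps.
ProRes 422: 747.448 Mbps × 540 s = 403621.9 Mb = 46.988 GiB.
H.265: 8.738 Mbps × 540 s = 4718.5 Mb = 0.549 GiB.
Saving: 46.988 − 0.549 = 46.438 GiB.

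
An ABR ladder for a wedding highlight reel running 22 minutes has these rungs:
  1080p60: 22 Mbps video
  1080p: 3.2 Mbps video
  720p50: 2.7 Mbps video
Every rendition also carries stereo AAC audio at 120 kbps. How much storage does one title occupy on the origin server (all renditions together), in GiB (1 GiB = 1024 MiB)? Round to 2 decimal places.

22 min = 1320 s
Audio: 120 kbps = 0.120 Mbps.
Sum of rendition bitrates: (22+0.120) + (3.2+0.120) + (2.7+0.120) = 28.260 Mbps.
× 1320 s = 37,303 Mb = 4,663 MB = 4.343 GiB.

4.34 GiB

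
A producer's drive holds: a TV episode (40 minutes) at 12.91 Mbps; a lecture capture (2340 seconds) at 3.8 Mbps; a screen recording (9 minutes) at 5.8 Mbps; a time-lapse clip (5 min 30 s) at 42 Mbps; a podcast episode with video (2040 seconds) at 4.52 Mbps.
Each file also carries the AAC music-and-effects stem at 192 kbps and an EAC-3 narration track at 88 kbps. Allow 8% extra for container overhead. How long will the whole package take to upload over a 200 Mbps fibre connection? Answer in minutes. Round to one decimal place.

Audio total: 192 + 88 = 280 kbps = 0.280 Mbps.
TV episode: 13.190 Mbps × 2400 s × 1.08 = 34188.5 Mb
lecture capture: 4.080 Mbps × 2340 s × 1.08 = 10311.0 Mb
screen recording: 6.080 Mbps × 540 s × 1.08 = 3545.9 Mb
time-lapse clip: 42.280 Mbps × 330 s × 1.08 = 15068.6 Mb
podcast episode with video: 4.800 Mbps × 2040 s × 1.08 = 10575.4 Mb
Total: 73689.3 Mb = 9211.2 MB.
At 200 Mbps: 73689.3 / 200 = 368 s ≈ 6.14 minutes.

6.1 minutes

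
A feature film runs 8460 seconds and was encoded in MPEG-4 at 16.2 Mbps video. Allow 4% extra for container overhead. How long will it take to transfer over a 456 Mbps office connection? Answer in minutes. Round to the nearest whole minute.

5 minutes

File: 16.200 Mbps × 8460 s = 137052.0 Mb.
With 4% container overhead: ×1.04. → 142534.1 Mb.
At 456 Mbps: 142534.1 / 456 = 312.6 s ≈ 5.21 minutes.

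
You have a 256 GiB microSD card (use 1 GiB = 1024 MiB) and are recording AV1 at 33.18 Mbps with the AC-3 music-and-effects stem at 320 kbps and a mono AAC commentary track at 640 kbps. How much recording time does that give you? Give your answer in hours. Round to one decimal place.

17.9 hours

Audio total: 320 + 640 = 960 kbps = 0.960 Mbps.
Total bitrate: 33.18 + 0.960 = 34.140 Mbps.
Capacity: 256 GiB = 2,199,023 Mb.
Recording time: 2,199,023 / 34.140 = 64,412 s ≈ 17.9 hours.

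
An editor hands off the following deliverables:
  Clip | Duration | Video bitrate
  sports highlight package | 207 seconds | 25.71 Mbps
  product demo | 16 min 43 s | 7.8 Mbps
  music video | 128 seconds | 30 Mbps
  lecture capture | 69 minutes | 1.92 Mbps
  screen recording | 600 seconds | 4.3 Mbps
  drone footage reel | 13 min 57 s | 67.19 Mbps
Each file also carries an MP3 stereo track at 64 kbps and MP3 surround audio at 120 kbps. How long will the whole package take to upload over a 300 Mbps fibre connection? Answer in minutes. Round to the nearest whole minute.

Audio total: 64 + 120 = 184 kbps = 0.184 Mbps.
sports highlight package: 25.894 Mbps × 207 s = 5360.1 Mb
product demo: 7.984 Mbps × 1003 s = 8008.0 Mb
music video: 30.184 Mbps × 128 s = 3863.6 Mb
lecture capture: 2.104 Mbps × 4140 s = 8710.6 Mb
screen recording: 4.484 Mbps × 600 s = 2690.4 Mb
drone footage reel: 67.374 Mbps × 837 s = 56392.0 Mb
Total: 85024.6 Mb = 10628.1 MB.
At 300 Mbps: 85024.6 / 300 = 283 s ≈ 4.72 minutes.

5 minutes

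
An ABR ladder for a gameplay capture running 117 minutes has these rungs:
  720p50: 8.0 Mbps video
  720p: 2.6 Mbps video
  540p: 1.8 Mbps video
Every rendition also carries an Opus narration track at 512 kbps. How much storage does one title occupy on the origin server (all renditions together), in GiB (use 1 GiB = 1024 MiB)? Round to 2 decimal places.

11.39 GiB

117 min = 7020 s
Audio: 512 kbps = 0.512 Mbps.
Sum of rendition bitrates: (8.0+0.512) + (2.6+0.512) + (1.8+0.512) = 13.936 Mbps.
× 7020 s = 97,831 Mb = 12,229 MB = 11.39 GiB.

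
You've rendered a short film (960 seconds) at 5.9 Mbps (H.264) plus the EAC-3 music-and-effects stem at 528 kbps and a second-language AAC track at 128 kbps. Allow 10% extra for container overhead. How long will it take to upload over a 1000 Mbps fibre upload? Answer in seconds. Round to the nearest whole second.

7 seconds

Audio total: 528 + 128 = 656 kbps = 0.656 Mbps.
Total bitrate: 6.556 Mbps.
File: 6.556 Mbps × 960 s = 6293.8 Mb.
With 10% container overhead: ×1.10. → 6923.1 Mb.
At 1000 Mbps: 6923.1 / 1000 = 6.9 s ≈ 6.92 seconds.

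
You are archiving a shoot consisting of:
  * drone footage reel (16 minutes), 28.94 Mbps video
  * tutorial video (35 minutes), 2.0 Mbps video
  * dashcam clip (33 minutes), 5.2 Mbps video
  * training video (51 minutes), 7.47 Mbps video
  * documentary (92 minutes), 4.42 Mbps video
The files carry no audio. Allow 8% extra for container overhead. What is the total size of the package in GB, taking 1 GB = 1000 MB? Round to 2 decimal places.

drone footage reel: 28.940 Mbps × 960 s × 1.08 = 30005.0 Mb
tutorial video: 2.000 Mbps × 2100 s × 1.08 = 4536.0 Mb
dashcam clip: 5.200 Mbps × 1980 s × 1.08 = 11119.7 Mb
training video: 7.470 Mbps × 3060 s × 1.08 = 24686.9 Mb
documentary: 4.420 Mbps × 5520 s × 1.08 = 26350.3 Mb
Total: 96697.8 Mb = 12087.2 MB.
= 12.09 GB.

12.09 GB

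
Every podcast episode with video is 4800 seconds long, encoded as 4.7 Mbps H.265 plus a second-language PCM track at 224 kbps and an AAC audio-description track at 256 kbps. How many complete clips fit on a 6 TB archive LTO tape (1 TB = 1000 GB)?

Audio total: 224 + 256 = 480 kbps = 0.480 Mbps.
Total bitrate: 5.180 Mbps.
Per item: 5.180 Mbps × 4800 s = 24,864 Mb = 3,108 MB.
Capacity: 6 TB = 48,000,000 Mb; 1930.50 items → 1930 complete.

1930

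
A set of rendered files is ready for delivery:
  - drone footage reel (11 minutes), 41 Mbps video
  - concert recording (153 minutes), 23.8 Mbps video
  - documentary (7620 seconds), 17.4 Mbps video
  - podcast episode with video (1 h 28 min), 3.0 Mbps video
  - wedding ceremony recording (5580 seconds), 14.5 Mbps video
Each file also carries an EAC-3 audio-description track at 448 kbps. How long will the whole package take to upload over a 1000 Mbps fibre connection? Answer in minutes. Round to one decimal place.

Audio: 448 kbps = 0.448 Mbps.
drone footage reel: 41.448 Mbps × 660 s = 27355.7 Mb
concert recording: 24.248 Mbps × 9180 s = 222596.6 Mb
documentary: 17.848 Mbps × 7620 s = 136001.8 Mb
podcast episode with video: 3.448 Mbps × 5280 s = 18205.4 Mb
wedding ceremony recording: 14.948 Mbps × 5580 s = 83409.8 Mb
Total: 487569.4 Mb = 60946.2 MB.
At 1000 Mbps: 487569.4 / 1000 = 488 s ≈ 8.13 minutes.

8.1 minutes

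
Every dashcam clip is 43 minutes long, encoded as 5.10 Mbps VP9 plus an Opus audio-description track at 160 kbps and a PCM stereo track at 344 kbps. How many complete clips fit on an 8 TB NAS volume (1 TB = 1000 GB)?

4426

43 min = 2580 s
Audio total: 160 + 344 = 504 kbps = 0.504 Mbps.
Total bitrate: 5.604 Mbps.
Per item: 5.604 Mbps × 2580 s = 14,458 Mb = 1,807 MB.
Capacity: 8 TB = 64,000,000 Mb; 4426.52 items → 4426 complete.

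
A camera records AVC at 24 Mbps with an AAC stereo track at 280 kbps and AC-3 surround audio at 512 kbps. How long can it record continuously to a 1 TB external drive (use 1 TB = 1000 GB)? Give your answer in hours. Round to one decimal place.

89.6 hours

Audio total: 280 + 512 = 792 kbps = 0.792 Mbps.
Total bitrate: 24 + 0.792 = 24.792 Mbps.
Capacity: 1 TB = 8,000,000 Mb.
Recording time: 8,000,000 / 24.792 = 322,685 s ≈ 89.6 hours.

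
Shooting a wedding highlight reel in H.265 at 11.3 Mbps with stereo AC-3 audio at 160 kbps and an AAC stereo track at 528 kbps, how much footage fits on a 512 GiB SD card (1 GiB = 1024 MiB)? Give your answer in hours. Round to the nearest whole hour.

102 hours

Audio total: 160 + 528 = 688 kbps = 0.688 Mbps.
Total bitrate: 11.3 + 0.688 = 11.988 Mbps.
Capacity: 512 GiB = 4,398,047 Mb.
Recording time: 4,398,047 / 11.988 = 366,871 s ≈ 102 hours.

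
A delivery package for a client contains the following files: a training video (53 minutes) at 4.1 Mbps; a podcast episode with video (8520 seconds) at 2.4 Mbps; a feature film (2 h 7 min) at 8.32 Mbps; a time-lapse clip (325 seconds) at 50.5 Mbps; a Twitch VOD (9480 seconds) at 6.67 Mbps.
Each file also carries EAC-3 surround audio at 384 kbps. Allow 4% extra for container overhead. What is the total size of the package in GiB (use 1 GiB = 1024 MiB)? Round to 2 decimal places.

22.73 GiB

Audio: 384 kbps = 0.384 Mbps.
training video: 4.484 Mbps × 3180 s × 1.04 = 14829.5 Mb
podcast episode with video: 2.784 Mbps × 8520 s × 1.04 = 24668.5 Mb
feature film: 8.704 Mbps × 7620 s × 1.04 = 68977.5 Mb
time-lapse clip: 50.884 Mbps × 325 s × 1.04 = 17198.8 Mb
Twitch VOD: 7.054 Mbps × 9480 s × 1.04 = 69546.8 Mb
Total: 195221.0 Mb = 24402.6 MB.
= 22.73 GiB.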